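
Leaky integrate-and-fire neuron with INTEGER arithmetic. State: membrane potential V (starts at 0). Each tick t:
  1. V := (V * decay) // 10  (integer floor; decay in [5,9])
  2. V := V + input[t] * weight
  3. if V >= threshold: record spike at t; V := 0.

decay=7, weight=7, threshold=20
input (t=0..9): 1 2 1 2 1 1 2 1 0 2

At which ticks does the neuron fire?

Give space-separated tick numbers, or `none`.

t=0: input=1 -> V=7
t=1: input=2 -> V=18
t=2: input=1 -> V=19
t=3: input=2 -> V=0 FIRE
t=4: input=1 -> V=7
t=5: input=1 -> V=11
t=6: input=2 -> V=0 FIRE
t=7: input=1 -> V=7
t=8: input=0 -> V=4
t=9: input=2 -> V=16

Answer: 3 6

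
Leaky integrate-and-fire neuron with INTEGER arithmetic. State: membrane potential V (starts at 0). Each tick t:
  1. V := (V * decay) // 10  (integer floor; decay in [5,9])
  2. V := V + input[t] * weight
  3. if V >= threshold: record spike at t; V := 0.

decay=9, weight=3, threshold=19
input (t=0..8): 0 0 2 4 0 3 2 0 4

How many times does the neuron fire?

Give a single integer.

t=0: input=0 -> V=0
t=1: input=0 -> V=0
t=2: input=2 -> V=6
t=3: input=4 -> V=17
t=4: input=0 -> V=15
t=5: input=3 -> V=0 FIRE
t=6: input=2 -> V=6
t=7: input=0 -> V=5
t=8: input=4 -> V=16

Answer: 1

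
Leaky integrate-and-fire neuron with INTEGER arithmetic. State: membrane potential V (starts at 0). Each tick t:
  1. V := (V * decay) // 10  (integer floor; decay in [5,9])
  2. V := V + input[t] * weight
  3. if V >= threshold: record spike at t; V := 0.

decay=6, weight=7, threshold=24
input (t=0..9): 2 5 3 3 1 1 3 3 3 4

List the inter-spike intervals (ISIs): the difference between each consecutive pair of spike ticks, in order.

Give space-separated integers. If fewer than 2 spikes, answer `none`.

t=0: input=2 -> V=14
t=1: input=5 -> V=0 FIRE
t=2: input=3 -> V=21
t=3: input=3 -> V=0 FIRE
t=4: input=1 -> V=7
t=5: input=1 -> V=11
t=6: input=3 -> V=0 FIRE
t=7: input=3 -> V=21
t=8: input=3 -> V=0 FIRE
t=9: input=4 -> V=0 FIRE

Answer: 2 3 2 1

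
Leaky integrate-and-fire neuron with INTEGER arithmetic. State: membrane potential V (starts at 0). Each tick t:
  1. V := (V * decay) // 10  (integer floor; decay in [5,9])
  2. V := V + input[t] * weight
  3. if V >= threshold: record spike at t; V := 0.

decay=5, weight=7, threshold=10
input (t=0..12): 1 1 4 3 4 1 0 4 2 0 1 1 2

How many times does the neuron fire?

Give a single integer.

t=0: input=1 -> V=7
t=1: input=1 -> V=0 FIRE
t=2: input=4 -> V=0 FIRE
t=3: input=3 -> V=0 FIRE
t=4: input=4 -> V=0 FIRE
t=5: input=1 -> V=7
t=6: input=0 -> V=3
t=7: input=4 -> V=0 FIRE
t=8: input=2 -> V=0 FIRE
t=9: input=0 -> V=0
t=10: input=1 -> V=7
t=11: input=1 -> V=0 FIRE
t=12: input=2 -> V=0 FIRE

Answer: 8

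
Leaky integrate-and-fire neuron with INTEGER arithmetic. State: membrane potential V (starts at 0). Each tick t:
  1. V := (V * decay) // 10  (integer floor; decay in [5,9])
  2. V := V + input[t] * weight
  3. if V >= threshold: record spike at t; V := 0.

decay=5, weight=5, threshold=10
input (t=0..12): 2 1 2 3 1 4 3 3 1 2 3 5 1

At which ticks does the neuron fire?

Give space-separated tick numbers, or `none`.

t=0: input=2 -> V=0 FIRE
t=1: input=1 -> V=5
t=2: input=2 -> V=0 FIRE
t=3: input=3 -> V=0 FIRE
t=4: input=1 -> V=5
t=5: input=4 -> V=0 FIRE
t=6: input=3 -> V=0 FIRE
t=7: input=3 -> V=0 FIRE
t=8: input=1 -> V=5
t=9: input=2 -> V=0 FIRE
t=10: input=3 -> V=0 FIRE
t=11: input=5 -> V=0 FIRE
t=12: input=1 -> V=5

Answer: 0 2 3 5 6 7 9 10 11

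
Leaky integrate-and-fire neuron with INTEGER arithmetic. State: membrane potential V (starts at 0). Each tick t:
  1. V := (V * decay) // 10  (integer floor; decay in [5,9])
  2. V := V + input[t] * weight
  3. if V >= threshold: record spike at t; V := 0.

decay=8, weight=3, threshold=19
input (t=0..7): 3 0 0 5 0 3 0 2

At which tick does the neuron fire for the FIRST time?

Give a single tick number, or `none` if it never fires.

t=0: input=3 -> V=9
t=1: input=0 -> V=7
t=2: input=0 -> V=5
t=3: input=5 -> V=0 FIRE
t=4: input=0 -> V=0
t=5: input=3 -> V=9
t=6: input=0 -> V=7
t=7: input=2 -> V=11

Answer: 3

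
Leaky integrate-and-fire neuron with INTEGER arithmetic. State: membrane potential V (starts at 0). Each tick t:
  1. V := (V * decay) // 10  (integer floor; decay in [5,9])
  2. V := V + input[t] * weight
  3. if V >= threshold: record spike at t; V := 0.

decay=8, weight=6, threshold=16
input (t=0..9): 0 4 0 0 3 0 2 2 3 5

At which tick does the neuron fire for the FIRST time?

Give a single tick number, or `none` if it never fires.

t=0: input=0 -> V=0
t=1: input=4 -> V=0 FIRE
t=2: input=0 -> V=0
t=3: input=0 -> V=0
t=4: input=3 -> V=0 FIRE
t=5: input=0 -> V=0
t=6: input=2 -> V=12
t=7: input=2 -> V=0 FIRE
t=8: input=3 -> V=0 FIRE
t=9: input=5 -> V=0 FIRE

Answer: 1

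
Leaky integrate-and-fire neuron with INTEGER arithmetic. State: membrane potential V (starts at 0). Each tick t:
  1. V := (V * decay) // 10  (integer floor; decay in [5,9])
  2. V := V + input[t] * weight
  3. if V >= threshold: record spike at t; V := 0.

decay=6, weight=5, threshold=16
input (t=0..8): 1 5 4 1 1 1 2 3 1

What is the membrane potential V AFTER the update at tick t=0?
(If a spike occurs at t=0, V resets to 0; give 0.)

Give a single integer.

t=0: input=1 -> V=5
t=1: input=5 -> V=0 FIRE
t=2: input=4 -> V=0 FIRE
t=3: input=1 -> V=5
t=4: input=1 -> V=8
t=5: input=1 -> V=9
t=6: input=2 -> V=15
t=7: input=3 -> V=0 FIRE
t=8: input=1 -> V=5

Answer: 5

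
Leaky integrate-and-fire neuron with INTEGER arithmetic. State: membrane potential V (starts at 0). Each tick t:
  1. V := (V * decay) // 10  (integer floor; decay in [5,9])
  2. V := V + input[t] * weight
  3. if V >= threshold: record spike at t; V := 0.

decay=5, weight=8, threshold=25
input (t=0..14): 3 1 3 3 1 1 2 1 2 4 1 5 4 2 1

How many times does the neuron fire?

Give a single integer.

t=0: input=3 -> V=24
t=1: input=1 -> V=20
t=2: input=3 -> V=0 FIRE
t=3: input=3 -> V=24
t=4: input=1 -> V=20
t=5: input=1 -> V=18
t=6: input=2 -> V=0 FIRE
t=7: input=1 -> V=8
t=8: input=2 -> V=20
t=9: input=4 -> V=0 FIRE
t=10: input=1 -> V=8
t=11: input=5 -> V=0 FIRE
t=12: input=4 -> V=0 FIRE
t=13: input=2 -> V=16
t=14: input=1 -> V=16

Answer: 5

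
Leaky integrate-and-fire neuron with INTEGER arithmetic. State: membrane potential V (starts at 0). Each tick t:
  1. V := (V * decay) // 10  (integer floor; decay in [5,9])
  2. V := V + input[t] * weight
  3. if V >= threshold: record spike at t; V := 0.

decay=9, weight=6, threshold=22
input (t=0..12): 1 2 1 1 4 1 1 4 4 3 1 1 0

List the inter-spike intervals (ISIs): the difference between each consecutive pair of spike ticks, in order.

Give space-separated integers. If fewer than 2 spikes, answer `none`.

Answer: 1 3 1 2

Derivation:
t=0: input=1 -> V=6
t=1: input=2 -> V=17
t=2: input=1 -> V=21
t=3: input=1 -> V=0 FIRE
t=4: input=4 -> V=0 FIRE
t=5: input=1 -> V=6
t=6: input=1 -> V=11
t=7: input=4 -> V=0 FIRE
t=8: input=4 -> V=0 FIRE
t=9: input=3 -> V=18
t=10: input=1 -> V=0 FIRE
t=11: input=1 -> V=6
t=12: input=0 -> V=5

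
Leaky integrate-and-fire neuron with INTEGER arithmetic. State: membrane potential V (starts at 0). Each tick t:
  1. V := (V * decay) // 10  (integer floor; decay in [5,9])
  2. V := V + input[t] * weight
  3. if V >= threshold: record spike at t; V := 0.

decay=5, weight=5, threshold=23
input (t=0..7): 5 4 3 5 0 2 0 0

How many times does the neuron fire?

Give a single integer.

Answer: 3

Derivation:
t=0: input=5 -> V=0 FIRE
t=1: input=4 -> V=20
t=2: input=3 -> V=0 FIRE
t=3: input=5 -> V=0 FIRE
t=4: input=0 -> V=0
t=5: input=2 -> V=10
t=6: input=0 -> V=5
t=7: input=0 -> V=2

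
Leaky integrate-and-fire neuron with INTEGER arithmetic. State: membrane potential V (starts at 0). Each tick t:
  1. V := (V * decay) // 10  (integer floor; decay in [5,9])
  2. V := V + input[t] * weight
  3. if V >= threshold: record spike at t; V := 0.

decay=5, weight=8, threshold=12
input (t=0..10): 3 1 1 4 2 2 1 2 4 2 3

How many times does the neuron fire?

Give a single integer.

t=0: input=3 -> V=0 FIRE
t=1: input=1 -> V=8
t=2: input=1 -> V=0 FIRE
t=3: input=4 -> V=0 FIRE
t=4: input=2 -> V=0 FIRE
t=5: input=2 -> V=0 FIRE
t=6: input=1 -> V=8
t=7: input=2 -> V=0 FIRE
t=8: input=4 -> V=0 FIRE
t=9: input=2 -> V=0 FIRE
t=10: input=3 -> V=0 FIRE

Answer: 9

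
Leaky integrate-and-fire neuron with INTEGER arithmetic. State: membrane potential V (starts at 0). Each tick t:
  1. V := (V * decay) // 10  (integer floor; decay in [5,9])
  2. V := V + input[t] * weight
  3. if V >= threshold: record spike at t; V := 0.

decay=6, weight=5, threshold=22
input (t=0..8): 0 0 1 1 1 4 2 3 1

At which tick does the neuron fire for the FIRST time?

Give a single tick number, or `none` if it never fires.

Answer: 5

Derivation:
t=0: input=0 -> V=0
t=1: input=0 -> V=0
t=2: input=1 -> V=5
t=3: input=1 -> V=8
t=4: input=1 -> V=9
t=5: input=4 -> V=0 FIRE
t=6: input=2 -> V=10
t=7: input=3 -> V=21
t=8: input=1 -> V=17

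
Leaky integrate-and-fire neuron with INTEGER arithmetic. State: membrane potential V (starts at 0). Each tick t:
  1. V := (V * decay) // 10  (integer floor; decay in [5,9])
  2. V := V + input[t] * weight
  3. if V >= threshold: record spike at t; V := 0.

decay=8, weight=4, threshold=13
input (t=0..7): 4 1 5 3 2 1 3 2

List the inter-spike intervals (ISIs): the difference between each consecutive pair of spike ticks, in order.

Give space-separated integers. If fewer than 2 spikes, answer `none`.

Answer: 2 2 2

Derivation:
t=0: input=4 -> V=0 FIRE
t=1: input=1 -> V=4
t=2: input=5 -> V=0 FIRE
t=3: input=3 -> V=12
t=4: input=2 -> V=0 FIRE
t=5: input=1 -> V=4
t=6: input=3 -> V=0 FIRE
t=7: input=2 -> V=8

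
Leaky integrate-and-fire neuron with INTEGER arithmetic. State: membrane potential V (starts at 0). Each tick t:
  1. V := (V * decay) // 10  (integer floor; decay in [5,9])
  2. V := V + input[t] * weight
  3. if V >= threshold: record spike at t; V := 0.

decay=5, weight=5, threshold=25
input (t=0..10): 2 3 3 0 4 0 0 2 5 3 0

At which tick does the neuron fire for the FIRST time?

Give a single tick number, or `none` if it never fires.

Answer: 2

Derivation:
t=0: input=2 -> V=10
t=1: input=3 -> V=20
t=2: input=3 -> V=0 FIRE
t=3: input=0 -> V=0
t=4: input=4 -> V=20
t=5: input=0 -> V=10
t=6: input=0 -> V=5
t=7: input=2 -> V=12
t=8: input=5 -> V=0 FIRE
t=9: input=3 -> V=15
t=10: input=0 -> V=7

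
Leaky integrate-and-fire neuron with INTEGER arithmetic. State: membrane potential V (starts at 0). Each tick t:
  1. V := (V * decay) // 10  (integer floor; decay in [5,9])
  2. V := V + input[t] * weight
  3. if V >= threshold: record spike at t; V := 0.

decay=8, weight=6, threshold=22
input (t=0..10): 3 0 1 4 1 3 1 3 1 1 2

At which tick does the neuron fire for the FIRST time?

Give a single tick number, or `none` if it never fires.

Answer: 3

Derivation:
t=0: input=3 -> V=18
t=1: input=0 -> V=14
t=2: input=1 -> V=17
t=3: input=4 -> V=0 FIRE
t=4: input=1 -> V=6
t=5: input=3 -> V=0 FIRE
t=6: input=1 -> V=6
t=7: input=3 -> V=0 FIRE
t=8: input=1 -> V=6
t=9: input=1 -> V=10
t=10: input=2 -> V=20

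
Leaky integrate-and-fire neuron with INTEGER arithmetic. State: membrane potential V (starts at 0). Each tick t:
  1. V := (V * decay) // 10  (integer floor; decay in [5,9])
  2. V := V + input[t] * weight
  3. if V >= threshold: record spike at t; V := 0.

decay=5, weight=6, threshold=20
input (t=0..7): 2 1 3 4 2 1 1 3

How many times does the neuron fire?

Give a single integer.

t=0: input=2 -> V=12
t=1: input=1 -> V=12
t=2: input=3 -> V=0 FIRE
t=3: input=4 -> V=0 FIRE
t=4: input=2 -> V=12
t=5: input=1 -> V=12
t=6: input=1 -> V=12
t=7: input=3 -> V=0 FIRE

Answer: 3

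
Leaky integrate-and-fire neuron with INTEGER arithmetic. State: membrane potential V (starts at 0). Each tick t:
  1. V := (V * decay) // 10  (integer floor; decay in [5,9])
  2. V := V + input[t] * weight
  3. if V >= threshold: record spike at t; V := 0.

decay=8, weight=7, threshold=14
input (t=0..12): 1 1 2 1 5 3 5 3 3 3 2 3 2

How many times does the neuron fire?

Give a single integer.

Answer: 10

Derivation:
t=0: input=1 -> V=7
t=1: input=1 -> V=12
t=2: input=2 -> V=0 FIRE
t=3: input=1 -> V=7
t=4: input=5 -> V=0 FIRE
t=5: input=3 -> V=0 FIRE
t=6: input=5 -> V=0 FIRE
t=7: input=3 -> V=0 FIRE
t=8: input=3 -> V=0 FIRE
t=9: input=3 -> V=0 FIRE
t=10: input=2 -> V=0 FIRE
t=11: input=3 -> V=0 FIRE
t=12: input=2 -> V=0 FIRE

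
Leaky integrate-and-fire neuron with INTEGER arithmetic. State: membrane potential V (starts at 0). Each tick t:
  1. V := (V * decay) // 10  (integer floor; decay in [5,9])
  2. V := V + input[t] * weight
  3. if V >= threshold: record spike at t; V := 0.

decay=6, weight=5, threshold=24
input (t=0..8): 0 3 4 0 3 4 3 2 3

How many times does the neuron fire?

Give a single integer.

t=0: input=0 -> V=0
t=1: input=3 -> V=15
t=2: input=4 -> V=0 FIRE
t=3: input=0 -> V=0
t=4: input=3 -> V=15
t=5: input=4 -> V=0 FIRE
t=6: input=3 -> V=15
t=7: input=2 -> V=19
t=8: input=3 -> V=0 FIRE

Answer: 3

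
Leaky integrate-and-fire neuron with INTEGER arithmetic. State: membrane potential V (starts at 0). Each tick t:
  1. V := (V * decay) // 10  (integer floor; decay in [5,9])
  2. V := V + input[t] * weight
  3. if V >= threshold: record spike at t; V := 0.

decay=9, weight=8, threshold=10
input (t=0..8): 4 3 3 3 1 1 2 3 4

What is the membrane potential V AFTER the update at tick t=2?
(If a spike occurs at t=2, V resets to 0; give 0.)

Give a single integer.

t=0: input=4 -> V=0 FIRE
t=1: input=3 -> V=0 FIRE
t=2: input=3 -> V=0 FIRE
t=3: input=3 -> V=0 FIRE
t=4: input=1 -> V=8
t=5: input=1 -> V=0 FIRE
t=6: input=2 -> V=0 FIRE
t=7: input=3 -> V=0 FIRE
t=8: input=4 -> V=0 FIRE

Answer: 0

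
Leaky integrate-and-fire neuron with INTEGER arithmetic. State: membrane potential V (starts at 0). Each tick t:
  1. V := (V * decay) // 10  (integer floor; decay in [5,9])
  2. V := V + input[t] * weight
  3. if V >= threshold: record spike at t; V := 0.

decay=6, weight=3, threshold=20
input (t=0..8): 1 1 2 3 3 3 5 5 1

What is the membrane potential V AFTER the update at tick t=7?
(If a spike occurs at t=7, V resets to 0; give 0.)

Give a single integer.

Answer: 15

Derivation:
t=0: input=1 -> V=3
t=1: input=1 -> V=4
t=2: input=2 -> V=8
t=3: input=3 -> V=13
t=4: input=3 -> V=16
t=5: input=3 -> V=18
t=6: input=5 -> V=0 FIRE
t=7: input=5 -> V=15
t=8: input=1 -> V=12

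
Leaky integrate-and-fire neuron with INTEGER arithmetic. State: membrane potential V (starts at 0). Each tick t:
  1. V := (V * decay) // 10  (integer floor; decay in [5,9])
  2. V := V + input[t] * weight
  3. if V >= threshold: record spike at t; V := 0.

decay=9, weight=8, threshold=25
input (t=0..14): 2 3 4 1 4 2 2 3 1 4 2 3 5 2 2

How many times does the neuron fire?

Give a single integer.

Answer: 9

Derivation:
t=0: input=2 -> V=16
t=1: input=3 -> V=0 FIRE
t=2: input=4 -> V=0 FIRE
t=3: input=1 -> V=8
t=4: input=4 -> V=0 FIRE
t=5: input=2 -> V=16
t=6: input=2 -> V=0 FIRE
t=7: input=3 -> V=24
t=8: input=1 -> V=0 FIRE
t=9: input=4 -> V=0 FIRE
t=10: input=2 -> V=16
t=11: input=3 -> V=0 FIRE
t=12: input=5 -> V=0 FIRE
t=13: input=2 -> V=16
t=14: input=2 -> V=0 FIRE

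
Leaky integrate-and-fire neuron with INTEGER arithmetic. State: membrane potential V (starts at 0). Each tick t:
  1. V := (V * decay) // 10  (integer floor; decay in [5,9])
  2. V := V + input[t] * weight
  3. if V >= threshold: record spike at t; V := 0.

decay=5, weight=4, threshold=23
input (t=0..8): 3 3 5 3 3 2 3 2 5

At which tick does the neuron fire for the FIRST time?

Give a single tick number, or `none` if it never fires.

Answer: 2

Derivation:
t=0: input=3 -> V=12
t=1: input=3 -> V=18
t=2: input=5 -> V=0 FIRE
t=3: input=3 -> V=12
t=4: input=3 -> V=18
t=5: input=2 -> V=17
t=6: input=3 -> V=20
t=7: input=2 -> V=18
t=8: input=5 -> V=0 FIRE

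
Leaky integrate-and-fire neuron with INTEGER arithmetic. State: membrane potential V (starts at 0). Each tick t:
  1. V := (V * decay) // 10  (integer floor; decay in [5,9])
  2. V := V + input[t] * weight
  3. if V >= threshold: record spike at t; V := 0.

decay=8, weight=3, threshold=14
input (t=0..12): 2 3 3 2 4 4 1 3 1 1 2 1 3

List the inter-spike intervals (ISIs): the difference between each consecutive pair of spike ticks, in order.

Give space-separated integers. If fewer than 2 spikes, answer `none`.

Answer: 2 3 5

Derivation:
t=0: input=2 -> V=6
t=1: input=3 -> V=13
t=2: input=3 -> V=0 FIRE
t=3: input=2 -> V=6
t=4: input=4 -> V=0 FIRE
t=5: input=4 -> V=12
t=6: input=1 -> V=12
t=7: input=3 -> V=0 FIRE
t=8: input=1 -> V=3
t=9: input=1 -> V=5
t=10: input=2 -> V=10
t=11: input=1 -> V=11
t=12: input=3 -> V=0 FIRE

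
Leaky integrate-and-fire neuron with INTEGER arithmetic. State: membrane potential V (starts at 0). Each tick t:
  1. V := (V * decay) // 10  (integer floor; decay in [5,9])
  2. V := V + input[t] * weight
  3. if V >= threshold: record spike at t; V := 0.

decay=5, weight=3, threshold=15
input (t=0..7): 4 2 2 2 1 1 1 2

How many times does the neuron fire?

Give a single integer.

t=0: input=4 -> V=12
t=1: input=2 -> V=12
t=2: input=2 -> V=12
t=3: input=2 -> V=12
t=4: input=1 -> V=9
t=5: input=1 -> V=7
t=6: input=1 -> V=6
t=7: input=2 -> V=9

Answer: 0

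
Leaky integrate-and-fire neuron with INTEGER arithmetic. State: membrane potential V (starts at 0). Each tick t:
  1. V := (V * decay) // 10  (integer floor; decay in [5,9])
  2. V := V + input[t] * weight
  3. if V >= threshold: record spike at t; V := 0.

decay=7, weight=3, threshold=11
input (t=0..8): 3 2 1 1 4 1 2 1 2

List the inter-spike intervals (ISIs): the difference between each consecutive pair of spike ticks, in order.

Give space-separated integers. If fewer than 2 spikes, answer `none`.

Answer: 3 4

Derivation:
t=0: input=3 -> V=9
t=1: input=2 -> V=0 FIRE
t=2: input=1 -> V=3
t=3: input=1 -> V=5
t=4: input=4 -> V=0 FIRE
t=5: input=1 -> V=3
t=6: input=2 -> V=8
t=7: input=1 -> V=8
t=8: input=2 -> V=0 FIRE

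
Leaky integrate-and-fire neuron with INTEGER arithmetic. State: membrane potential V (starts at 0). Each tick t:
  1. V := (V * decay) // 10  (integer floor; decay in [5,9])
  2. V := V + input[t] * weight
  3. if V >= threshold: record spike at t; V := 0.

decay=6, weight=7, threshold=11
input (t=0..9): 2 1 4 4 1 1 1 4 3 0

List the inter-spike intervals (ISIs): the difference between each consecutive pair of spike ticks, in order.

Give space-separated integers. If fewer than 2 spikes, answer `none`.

Answer: 2 1 2 2 1

Derivation:
t=0: input=2 -> V=0 FIRE
t=1: input=1 -> V=7
t=2: input=4 -> V=0 FIRE
t=3: input=4 -> V=0 FIRE
t=4: input=1 -> V=7
t=5: input=1 -> V=0 FIRE
t=6: input=1 -> V=7
t=7: input=4 -> V=0 FIRE
t=8: input=3 -> V=0 FIRE
t=9: input=0 -> V=0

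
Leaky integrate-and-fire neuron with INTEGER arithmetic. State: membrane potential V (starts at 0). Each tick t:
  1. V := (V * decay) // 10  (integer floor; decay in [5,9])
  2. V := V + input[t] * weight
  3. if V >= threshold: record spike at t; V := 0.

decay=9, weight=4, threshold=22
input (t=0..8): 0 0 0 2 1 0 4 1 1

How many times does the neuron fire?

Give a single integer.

Answer: 1

Derivation:
t=0: input=0 -> V=0
t=1: input=0 -> V=0
t=2: input=0 -> V=0
t=3: input=2 -> V=8
t=4: input=1 -> V=11
t=5: input=0 -> V=9
t=6: input=4 -> V=0 FIRE
t=7: input=1 -> V=4
t=8: input=1 -> V=7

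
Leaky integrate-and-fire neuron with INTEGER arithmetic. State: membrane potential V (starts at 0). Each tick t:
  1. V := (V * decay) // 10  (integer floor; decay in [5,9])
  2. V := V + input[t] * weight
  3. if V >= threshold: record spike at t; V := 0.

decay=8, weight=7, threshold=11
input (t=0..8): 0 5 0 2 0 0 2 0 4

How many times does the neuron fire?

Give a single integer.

Answer: 4

Derivation:
t=0: input=0 -> V=0
t=1: input=5 -> V=0 FIRE
t=2: input=0 -> V=0
t=3: input=2 -> V=0 FIRE
t=4: input=0 -> V=0
t=5: input=0 -> V=0
t=6: input=2 -> V=0 FIRE
t=7: input=0 -> V=0
t=8: input=4 -> V=0 FIRE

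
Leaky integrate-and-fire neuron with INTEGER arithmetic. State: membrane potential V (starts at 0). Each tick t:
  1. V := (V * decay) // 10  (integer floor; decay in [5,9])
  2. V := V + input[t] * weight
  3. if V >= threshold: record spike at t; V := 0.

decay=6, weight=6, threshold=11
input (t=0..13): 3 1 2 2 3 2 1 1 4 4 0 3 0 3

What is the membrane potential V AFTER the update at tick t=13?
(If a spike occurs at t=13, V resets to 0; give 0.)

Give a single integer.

t=0: input=3 -> V=0 FIRE
t=1: input=1 -> V=6
t=2: input=2 -> V=0 FIRE
t=3: input=2 -> V=0 FIRE
t=4: input=3 -> V=0 FIRE
t=5: input=2 -> V=0 FIRE
t=6: input=1 -> V=6
t=7: input=1 -> V=9
t=8: input=4 -> V=0 FIRE
t=9: input=4 -> V=0 FIRE
t=10: input=0 -> V=0
t=11: input=3 -> V=0 FIRE
t=12: input=0 -> V=0
t=13: input=3 -> V=0 FIRE

Answer: 0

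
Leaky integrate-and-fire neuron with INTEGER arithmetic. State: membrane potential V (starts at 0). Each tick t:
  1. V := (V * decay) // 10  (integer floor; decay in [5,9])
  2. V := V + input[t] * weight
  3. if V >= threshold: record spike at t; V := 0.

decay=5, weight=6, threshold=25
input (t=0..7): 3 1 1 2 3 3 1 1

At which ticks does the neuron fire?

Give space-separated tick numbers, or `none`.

t=0: input=3 -> V=18
t=1: input=1 -> V=15
t=2: input=1 -> V=13
t=3: input=2 -> V=18
t=4: input=3 -> V=0 FIRE
t=5: input=3 -> V=18
t=6: input=1 -> V=15
t=7: input=1 -> V=13

Answer: 4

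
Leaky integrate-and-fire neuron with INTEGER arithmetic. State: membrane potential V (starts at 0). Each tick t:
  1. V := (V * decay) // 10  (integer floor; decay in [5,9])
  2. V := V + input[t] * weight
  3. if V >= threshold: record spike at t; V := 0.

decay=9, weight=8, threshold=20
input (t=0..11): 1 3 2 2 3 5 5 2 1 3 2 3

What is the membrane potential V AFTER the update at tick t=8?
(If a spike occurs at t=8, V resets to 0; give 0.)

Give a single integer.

Answer: 0

Derivation:
t=0: input=1 -> V=8
t=1: input=3 -> V=0 FIRE
t=2: input=2 -> V=16
t=3: input=2 -> V=0 FIRE
t=4: input=3 -> V=0 FIRE
t=5: input=5 -> V=0 FIRE
t=6: input=5 -> V=0 FIRE
t=7: input=2 -> V=16
t=8: input=1 -> V=0 FIRE
t=9: input=3 -> V=0 FIRE
t=10: input=2 -> V=16
t=11: input=3 -> V=0 FIRE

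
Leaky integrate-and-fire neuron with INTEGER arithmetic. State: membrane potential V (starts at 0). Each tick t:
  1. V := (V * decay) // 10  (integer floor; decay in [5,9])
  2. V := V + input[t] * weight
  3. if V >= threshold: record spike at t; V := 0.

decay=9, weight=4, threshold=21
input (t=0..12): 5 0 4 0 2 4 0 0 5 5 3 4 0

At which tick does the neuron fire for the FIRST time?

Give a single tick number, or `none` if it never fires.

Answer: 2

Derivation:
t=0: input=5 -> V=20
t=1: input=0 -> V=18
t=2: input=4 -> V=0 FIRE
t=3: input=0 -> V=0
t=4: input=2 -> V=8
t=5: input=4 -> V=0 FIRE
t=6: input=0 -> V=0
t=7: input=0 -> V=0
t=8: input=5 -> V=20
t=9: input=5 -> V=0 FIRE
t=10: input=3 -> V=12
t=11: input=4 -> V=0 FIRE
t=12: input=0 -> V=0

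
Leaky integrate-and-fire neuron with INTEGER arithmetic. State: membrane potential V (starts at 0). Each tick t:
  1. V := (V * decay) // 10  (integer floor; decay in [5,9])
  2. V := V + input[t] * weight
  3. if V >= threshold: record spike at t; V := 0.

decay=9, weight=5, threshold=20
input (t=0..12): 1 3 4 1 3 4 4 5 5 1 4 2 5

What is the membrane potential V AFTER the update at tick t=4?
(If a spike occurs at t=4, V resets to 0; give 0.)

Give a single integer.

t=0: input=1 -> V=5
t=1: input=3 -> V=19
t=2: input=4 -> V=0 FIRE
t=3: input=1 -> V=5
t=4: input=3 -> V=19
t=5: input=4 -> V=0 FIRE
t=6: input=4 -> V=0 FIRE
t=7: input=5 -> V=0 FIRE
t=8: input=5 -> V=0 FIRE
t=9: input=1 -> V=5
t=10: input=4 -> V=0 FIRE
t=11: input=2 -> V=10
t=12: input=5 -> V=0 FIRE

Answer: 19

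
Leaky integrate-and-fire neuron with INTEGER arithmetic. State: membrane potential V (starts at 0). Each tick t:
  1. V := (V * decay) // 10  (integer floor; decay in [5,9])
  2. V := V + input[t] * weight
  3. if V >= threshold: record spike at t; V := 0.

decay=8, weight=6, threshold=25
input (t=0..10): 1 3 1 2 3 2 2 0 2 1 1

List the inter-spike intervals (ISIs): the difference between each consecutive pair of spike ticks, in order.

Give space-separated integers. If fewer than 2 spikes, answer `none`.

t=0: input=1 -> V=6
t=1: input=3 -> V=22
t=2: input=1 -> V=23
t=3: input=2 -> V=0 FIRE
t=4: input=3 -> V=18
t=5: input=2 -> V=0 FIRE
t=6: input=2 -> V=12
t=7: input=0 -> V=9
t=8: input=2 -> V=19
t=9: input=1 -> V=21
t=10: input=1 -> V=22

Answer: 2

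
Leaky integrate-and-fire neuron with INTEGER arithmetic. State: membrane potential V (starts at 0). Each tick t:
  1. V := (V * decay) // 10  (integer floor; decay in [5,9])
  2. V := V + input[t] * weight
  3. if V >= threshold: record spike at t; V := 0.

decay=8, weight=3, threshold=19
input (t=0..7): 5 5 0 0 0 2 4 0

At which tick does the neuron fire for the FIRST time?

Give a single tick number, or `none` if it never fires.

Answer: 1

Derivation:
t=0: input=5 -> V=15
t=1: input=5 -> V=0 FIRE
t=2: input=0 -> V=0
t=3: input=0 -> V=0
t=4: input=0 -> V=0
t=5: input=2 -> V=6
t=6: input=4 -> V=16
t=7: input=0 -> V=12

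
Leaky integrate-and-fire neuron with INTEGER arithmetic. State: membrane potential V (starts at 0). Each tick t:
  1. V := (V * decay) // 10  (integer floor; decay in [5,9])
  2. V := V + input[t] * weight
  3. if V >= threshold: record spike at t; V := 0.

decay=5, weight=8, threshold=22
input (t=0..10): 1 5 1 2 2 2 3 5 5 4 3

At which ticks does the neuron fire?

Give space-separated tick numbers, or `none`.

Answer: 1 4 6 7 8 9 10

Derivation:
t=0: input=1 -> V=8
t=1: input=5 -> V=0 FIRE
t=2: input=1 -> V=8
t=3: input=2 -> V=20
t=4: input=2 -> V=0 FIRE
t=5: input=2 -> V=16
t=6: input=3 -> V=0 FIRE
t=7: input=5 -> V=0 FIRE
t=8: input=5 -> V=0 FIRE
t=9: input=4 -> V=0 FIRE
t=10: input=3 -> V=0 FIRE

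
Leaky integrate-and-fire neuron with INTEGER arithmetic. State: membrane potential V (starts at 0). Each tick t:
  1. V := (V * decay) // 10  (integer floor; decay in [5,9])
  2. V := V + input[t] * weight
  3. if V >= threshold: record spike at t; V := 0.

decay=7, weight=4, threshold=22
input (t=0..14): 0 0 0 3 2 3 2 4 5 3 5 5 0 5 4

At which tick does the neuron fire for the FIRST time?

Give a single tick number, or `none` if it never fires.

t=0: input=0 -> V=0
t=1: input=0 -> V=0
t=2: input=0 -> V=0
t=3: input=3 -> V=12
t=4: input=2 -> V=16
t=5: input=3 -> V=0 FIRE
t=6: input=2 -> V=8
t=7: input=4 -> V=21
t=8: input=5 -> V=0 FIRE
t=9: input=3 -> V=12
t=10: input=5 -> V=0 FIRE
t=11: input=5 -> V=20
t=12: input=0 -> V=14
t=13: input=5 -> V=0 FIRE
t=14: input=4 -> V=16

Answer: 5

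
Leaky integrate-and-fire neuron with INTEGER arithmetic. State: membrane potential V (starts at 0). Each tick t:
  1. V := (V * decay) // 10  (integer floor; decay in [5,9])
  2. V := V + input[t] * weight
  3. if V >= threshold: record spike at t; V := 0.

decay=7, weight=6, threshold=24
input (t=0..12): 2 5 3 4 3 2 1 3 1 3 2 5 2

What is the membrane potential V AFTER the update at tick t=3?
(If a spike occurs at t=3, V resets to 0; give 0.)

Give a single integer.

Answer: 0

Derivation:
t=0: input=2 -> V=12
t=1: input=5 -> V=0 FIRE
t=2: input=3 -> V=18
t=3: input=4 -> V=0 FIRE
t=4: input=3 -> V=18
t=5: input=2 -> V=0 FIRE
t=6: input=1 -> V=6
t=7: input=3 -> V=22
t=8: input=1 -> V=21
t=9: input=3 -> V=0 FIRE
t=10: input=2 -> V=12
t=11: input=5 -> V=0 FIRE
t=12: input=2 -> V=12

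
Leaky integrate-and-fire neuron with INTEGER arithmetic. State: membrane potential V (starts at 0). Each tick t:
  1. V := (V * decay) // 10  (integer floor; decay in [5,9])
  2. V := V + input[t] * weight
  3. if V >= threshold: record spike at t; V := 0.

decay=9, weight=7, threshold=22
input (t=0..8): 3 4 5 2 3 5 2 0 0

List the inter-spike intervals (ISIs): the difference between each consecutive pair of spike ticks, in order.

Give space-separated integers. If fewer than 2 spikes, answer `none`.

Answer: 1 2 1

Derivation:
t=0: input=3 -> V=21
t=1: input=4 -> V=0 FIRE
t=2: input=5 -> V=0 FIRE
t=3: input=2 -> V=14
t=4: input=3 -> V=0 FIRE
t=5: input=5 -> V=0 FIRE
t=6: input=2 -> V=14
t=7: input=0 -> V=12
t=8: input=0 -> V=10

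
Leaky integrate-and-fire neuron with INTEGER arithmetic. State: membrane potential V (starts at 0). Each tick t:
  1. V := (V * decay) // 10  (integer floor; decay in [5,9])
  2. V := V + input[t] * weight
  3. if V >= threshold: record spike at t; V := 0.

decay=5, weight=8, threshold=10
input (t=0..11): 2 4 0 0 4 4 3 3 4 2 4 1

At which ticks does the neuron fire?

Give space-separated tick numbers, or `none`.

Answer: 0 1 4 5 6 7 8 9 10

Derivation:
t=0: input=2 -> V=0 FIRE
t=1: input=4 -> V=0 FIRE
t=2: input=0 -> V=0
t=3: input=0 -> V=0
t=4: input=4 -> V=0 FIRE
t=5: input=4 -> V=0 FIRE
t=6: input=3 -> V=0 FIRE
t=7: input=3 -> V=0 FIRE
t=8: input=4 -> V=0 FIRE
t=9: input=2 -> V=0 FIRE
t=10: input=4 -> V=0 FIRE
t=11: input=1 -> V=8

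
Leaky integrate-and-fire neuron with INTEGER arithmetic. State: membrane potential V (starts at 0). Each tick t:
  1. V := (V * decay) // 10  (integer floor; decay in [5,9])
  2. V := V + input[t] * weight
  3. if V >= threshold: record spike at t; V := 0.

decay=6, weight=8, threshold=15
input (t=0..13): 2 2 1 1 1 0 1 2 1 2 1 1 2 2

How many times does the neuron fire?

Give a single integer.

Answer: 7

Derivation:
t=0: input=2 -> V=0 FIRE
t=1: input=2 -> V=0 FIRE
t=2: input=1 -> V=8
t=3: input=1 -> V=12
t=4: input=1 -> V=0 FIRE
t=5: input=0 -> V=0
t=6: input=1 -> V=8
t=7: input=2 -> V=0 FIRE
t=8: input=1 -> V=8
t=9: input=2 -> V=0 FIRE
t=10: input=1 -> V=8
t=11: input=1 -> V=12
t=12: input=2 -> V=0 FIRE
t=13: input=2 -> V=0 FIRE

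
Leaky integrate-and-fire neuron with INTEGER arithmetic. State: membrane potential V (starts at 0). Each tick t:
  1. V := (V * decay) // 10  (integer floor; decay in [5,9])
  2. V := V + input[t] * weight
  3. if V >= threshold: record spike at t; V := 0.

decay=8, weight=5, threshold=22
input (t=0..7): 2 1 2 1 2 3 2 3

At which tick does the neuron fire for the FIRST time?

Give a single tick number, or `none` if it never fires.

Answer: 4

Derivation:
t=0: input=2 -> V=10
t=1: input=1 -> V=13
t=2: input=2 -> V=20
t=3: input=1 -> V=21
t=4: input=2 -> V=0 FIRE
t=5: input=3 -> V=15
t=6: input=2 -> V=0 FIRE
t=7: input=3 -> V=15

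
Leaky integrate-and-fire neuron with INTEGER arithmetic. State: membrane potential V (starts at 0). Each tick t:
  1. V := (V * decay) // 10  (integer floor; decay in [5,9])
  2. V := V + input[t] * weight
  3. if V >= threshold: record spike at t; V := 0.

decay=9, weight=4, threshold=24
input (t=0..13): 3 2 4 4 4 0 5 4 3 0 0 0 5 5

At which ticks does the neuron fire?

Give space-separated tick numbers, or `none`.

Answer: 2 4 7 12

Derivation:
t=0: input=3 -> V=12
t=1: input=2 -> V=18
t=2: input=4 -> V=0 FIRE
t=3: input=4 -> V=16
t=4: input=4 -> V=0 FIRE
t=5: input=0 -> V=0
t=6: input=5 -> V=20
t=7: input=4 -> V=0 FIRE
t=8: input=3 -> V=12
t=9: input=0 -> V=10
t=10: input=0 -> V=9
t=11: input=0 -> V=8
t=12: input=5 -> V=0 FIRE
t=13: input=5 -> V=20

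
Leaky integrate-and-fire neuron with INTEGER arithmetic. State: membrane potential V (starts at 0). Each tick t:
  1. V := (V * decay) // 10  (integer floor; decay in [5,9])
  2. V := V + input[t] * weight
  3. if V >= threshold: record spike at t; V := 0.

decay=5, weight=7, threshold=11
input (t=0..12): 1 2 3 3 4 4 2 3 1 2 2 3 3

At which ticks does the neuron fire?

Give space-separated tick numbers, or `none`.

Answer: 1 2 3 4 5 6 7 9 10 11 12

Derivation:
t=0: input=1 -> V=7
t=1: input=2 -> V=0 FIRE
t=2: input=3 -> V=0 FIRE
t=3: input=3 -> V=0 FIRE
t=4: input=4 -> V=0 FIRE
t=5: input=4 -> V=0 FIRE
t=6: input=2 -> V=0 FIRE
t=7: input=3 -> V=0 FIRE
t=8: input=1 -> V=7
t=9: input=2 -> V=0 FIRE
t=10: input=2 -> V=0 FIRE
t=11: input=3 -> V=0 FIRE
t=12: input=3 -> V=0 FIRE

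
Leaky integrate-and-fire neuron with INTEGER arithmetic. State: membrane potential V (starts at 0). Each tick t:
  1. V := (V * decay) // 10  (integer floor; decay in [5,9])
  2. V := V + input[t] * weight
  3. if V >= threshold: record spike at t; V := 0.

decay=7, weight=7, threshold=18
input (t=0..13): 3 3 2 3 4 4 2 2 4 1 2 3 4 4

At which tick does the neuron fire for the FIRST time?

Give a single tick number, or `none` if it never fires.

Answer: 0

Derivation:
t=0: input=3 -> V=0 FIRE
t=1: input=3 -> V=0 FIRE
t=2: input=2 -> V=14
t=3: input=3 -> V=0 FIRE
t=4: input=4 -> V=0 FIRE
t=5: input=4 -> V=0 FIRE
t=6: input=2 -> V=14
t=7: input=2 -> V=0 FIRE
t=8: input=4 -> V=0 FIRE
t=9: input=1 -> V=7
t=10: input=2 -> V=0 FIRE
t=11: input=3 -> V=0 FIRE
t=12: input=4 -> V=0 FIRE
t=13: input=4 -> V=0 FIRE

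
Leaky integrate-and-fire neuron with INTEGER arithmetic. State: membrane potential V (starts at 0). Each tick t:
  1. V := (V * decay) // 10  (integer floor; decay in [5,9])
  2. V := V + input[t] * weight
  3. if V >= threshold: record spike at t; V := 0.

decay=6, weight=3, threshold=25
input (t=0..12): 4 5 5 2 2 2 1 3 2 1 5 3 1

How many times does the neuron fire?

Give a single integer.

Answer: 1

Derivation:
t=0: input=4 -> V=12
t=1: input=5 -> V=22
t=2: input=5 -> V=0 FIRE
t=3: input=2 -> V=6
t=4: input=2 -> V=9
t=5: input=2 -> V=11
t=6: input=1 -> V=9
t=7: input=3 -> V=14
t=8: input=2 -> V=14
t=9: input=1 -> V=11
t=10: input=5 -> V=21
t=11: input=3 -> V=21
t=12: input=1 -> V=15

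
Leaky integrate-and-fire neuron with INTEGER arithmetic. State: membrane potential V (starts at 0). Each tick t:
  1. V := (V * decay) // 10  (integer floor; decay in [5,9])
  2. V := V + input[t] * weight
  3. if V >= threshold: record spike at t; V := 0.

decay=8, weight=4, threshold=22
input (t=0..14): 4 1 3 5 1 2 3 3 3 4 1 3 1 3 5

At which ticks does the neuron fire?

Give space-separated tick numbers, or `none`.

t=0: input=4 -> V=16
t=1: input=1 -> V=16
t=2: input=3 -> V=0 FIRE
t=3: input=5 -> V=20
t=4: input=1 -> V=20
t=5: input=2 -> V=0 FIRE
t=6: input=3 -> V=12
t=7: input=3 -> V=21
t=8: input=3 -> V=0 FIRE
t=9: input=4 -> V=16
t=10: input=1 -> V=16
t=11: input=3 -> V=0 FIRE
t=12: input=1 -> V=4
t=13: input=3 -> V=15
t=14: input=5 -> V=0 FIRE

Answer: 2 5 8 11 14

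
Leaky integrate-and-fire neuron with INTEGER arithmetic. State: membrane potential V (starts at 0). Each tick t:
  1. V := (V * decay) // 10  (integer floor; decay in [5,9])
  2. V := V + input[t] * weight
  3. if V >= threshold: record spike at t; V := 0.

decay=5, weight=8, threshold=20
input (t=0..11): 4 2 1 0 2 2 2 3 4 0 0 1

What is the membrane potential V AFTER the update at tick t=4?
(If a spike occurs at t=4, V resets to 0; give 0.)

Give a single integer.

Answer: 0

Derivation:
t=0: input=4 -> V=0 FIRE
t=1: input=2 -> V=16
t=2: input=1 -> V=16
t=3: input=0 -> V=8
t=4: input=2 -> V=0 FIRE
t=5: input=2 -> V=16
t=6: input=2 -> V=0 FIRE
t=7: input=3 -> V=0 FIRE
t=8: input=4 -> V=0 FIRE
t=9: input=0 -> V=0
t=10: input=0 -> V=0
t=11: input=1 -> V=8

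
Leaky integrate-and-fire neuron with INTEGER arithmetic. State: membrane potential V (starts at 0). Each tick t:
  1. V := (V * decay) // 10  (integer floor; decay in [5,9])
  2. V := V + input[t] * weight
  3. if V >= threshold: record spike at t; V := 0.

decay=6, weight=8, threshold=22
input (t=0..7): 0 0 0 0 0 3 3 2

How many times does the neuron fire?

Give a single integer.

Answer: 2

Derivation:
t=0: input=0 -> V=0
t=1: input=0 -> V=0
t=2: input=0 -> V=0
t=3: input=0 -> V=0
t=4: input=0 -> V=0
t=5: input=3 -> V=0 FIRE
t=6: input=3 -> V=0 FIRE
t=7: input=2 -> V=16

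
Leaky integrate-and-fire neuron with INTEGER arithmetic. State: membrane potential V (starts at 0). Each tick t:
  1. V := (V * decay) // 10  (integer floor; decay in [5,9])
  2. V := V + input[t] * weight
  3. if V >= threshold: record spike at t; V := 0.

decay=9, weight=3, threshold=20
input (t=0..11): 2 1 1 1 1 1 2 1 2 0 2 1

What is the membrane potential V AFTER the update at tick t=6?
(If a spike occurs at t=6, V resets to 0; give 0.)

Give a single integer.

Answer: 18

Derivation:
t=0: input=2 -> V=6
t=1: input=1 -> V=8
t=2: input=1 -> V=10
t=3: input=1 -> V=12
t=4: input=1 -> V=13
t=5: input=1 -> V=14
t=6: input=2 -> V=18
t=7: input=1 -> V=19
t=8: input=2 -> V=0 FIRE
t=9: input=0 -> V=0
t=10: input=2 -> V=6
t=11: input=1 -> V=8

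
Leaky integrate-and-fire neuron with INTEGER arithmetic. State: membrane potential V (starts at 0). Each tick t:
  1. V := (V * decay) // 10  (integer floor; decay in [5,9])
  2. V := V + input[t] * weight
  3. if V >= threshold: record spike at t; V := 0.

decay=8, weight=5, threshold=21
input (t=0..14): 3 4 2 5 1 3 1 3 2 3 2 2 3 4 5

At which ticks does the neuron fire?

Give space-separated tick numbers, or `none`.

Answer: 1 3 7 9 12 14

Derivation:
t=0: input=3 -> V=15
t=1: input=4 -> V=0 FIRE
t=2: input=2 -> V=10
t=3: input=5 -> V=0 FIRE
t=4: input=1 -> V=5
t=5: input=3 -> V=19
t=6: input=1 -> V=20
t=7: input=3 -> V=0 FIRE
t=8: input=2 -> V=10
t=9: input=3 -> V=0 FIRE
t=10: input=2 -> V=10
t=11: input=2 -> V=18
t=12: input=3 -> V=0 FIRE
t=13: input=4 -> V=20
t=14: input=5 -> V=0 FIRE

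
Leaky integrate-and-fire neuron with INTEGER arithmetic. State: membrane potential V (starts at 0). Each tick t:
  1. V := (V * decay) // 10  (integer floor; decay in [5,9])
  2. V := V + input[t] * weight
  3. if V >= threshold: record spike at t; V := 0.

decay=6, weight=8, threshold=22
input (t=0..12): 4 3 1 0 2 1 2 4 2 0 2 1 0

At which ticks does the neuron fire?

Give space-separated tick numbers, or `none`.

t=0: input=4 -> V=0 FIRE
t=1: input=3 -> V=0 FIRE
t=2: input=1 -> V=8
t=3: input=0 -> V=4
t=4: input=2 -> V=18
t=5: input=1 -> V=18
t=6: input=2 -> V=0 FIRE
t=7: input=4 -> V=0 FIRE
t=8: input=2 -> V=16
t=9: input=0 -> V=9
t=10: input=2 -> V=21
t=11: input=1 -> V=20
t=12: input=0 -> V=12

Answer: 0 1 6 7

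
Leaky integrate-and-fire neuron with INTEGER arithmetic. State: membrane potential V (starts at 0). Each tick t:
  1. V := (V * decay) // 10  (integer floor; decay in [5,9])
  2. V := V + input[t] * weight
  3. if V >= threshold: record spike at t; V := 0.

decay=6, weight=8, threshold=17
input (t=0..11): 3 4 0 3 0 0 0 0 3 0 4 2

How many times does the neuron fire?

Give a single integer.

t=0: input=3 -> V=0 FIRE
t=1: input=4 -> V=0 FIRE
t=2: input=0 -> V=0
t=3: input=3 -> V=0 FIRE
t=4: input=0 -> V=0
t=5: input=0 -> V=0
t=6: input=0 -> V=0
t=7: input=0 -> V=0
t=8: input=3 -> V=0 FIRE
t=9: input=0 -> V=0
t=10: input=4 -> V=0 FIRE
t=11: input=2 -> V=16

Answer: 5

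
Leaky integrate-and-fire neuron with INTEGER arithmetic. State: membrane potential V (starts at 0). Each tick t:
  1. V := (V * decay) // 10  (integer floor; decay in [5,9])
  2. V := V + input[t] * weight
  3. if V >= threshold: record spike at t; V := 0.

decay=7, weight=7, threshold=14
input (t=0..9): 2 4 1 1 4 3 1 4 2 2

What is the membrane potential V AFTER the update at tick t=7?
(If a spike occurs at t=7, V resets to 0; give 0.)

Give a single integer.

Answer: 0

Derivation:
t=0: input=2 -> V=0 FIRE
t=1: input=4 -> V=0 FIRE
t=2: input=1 -> V=7
t=3: input=1 -> V=11
t=4: input=4 -> V=0 FIRE
t=5: input=3 -> V=0 FIRE
t=6: input=1 -> V=7
t=7: input=4 -> V=0 FIRE
t=8: input=2 -> V=0 FIRE
t=9: input=2 -> V=0 FIRE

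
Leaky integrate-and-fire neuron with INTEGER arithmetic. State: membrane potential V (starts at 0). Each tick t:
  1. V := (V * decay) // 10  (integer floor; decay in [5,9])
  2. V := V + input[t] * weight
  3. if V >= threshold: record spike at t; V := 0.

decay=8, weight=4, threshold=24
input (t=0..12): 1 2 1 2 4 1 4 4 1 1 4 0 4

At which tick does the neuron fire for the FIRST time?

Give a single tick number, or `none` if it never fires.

Answer: 4

Derivation:
t=0: input=1 -> V=4
t=1: input=2 -> V=11
t=2: input=1 -> V=12
t=3: input=2 -> V=17
t=4: input=4 -> V=0 FIRE
t=5: input=1 -> V=4
t=6: input=4 -> V=19
t=7: input=4 -> V=0 FIRE
t=8: input=1 -> V=4
t=9: input=1 -> V=7
t=10: input=4 -> V=21
t=11: input=0 -> V=16
t=12: input=4 -> V=0 FIRE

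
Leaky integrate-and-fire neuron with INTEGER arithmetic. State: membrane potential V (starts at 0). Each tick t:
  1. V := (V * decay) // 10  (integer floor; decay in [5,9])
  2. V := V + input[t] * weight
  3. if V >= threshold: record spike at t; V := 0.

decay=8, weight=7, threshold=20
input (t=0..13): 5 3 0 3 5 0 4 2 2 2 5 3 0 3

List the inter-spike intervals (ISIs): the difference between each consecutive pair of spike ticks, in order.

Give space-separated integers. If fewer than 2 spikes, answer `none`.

Answer: 1 2 1 2 2 2 1 2

Derivation:
t=0: input=5 -> V=0 FIRE
t=1: input=3 -> V=0 FIRE
t=2: input=0 -> V=0
t=3: input=3 -> V=0 FIRE
t=4: input=5 -> V=0 FIRE
t=5: input=0 -> V=0
t=6: input=4 -> V=0 FIRE
t=7: input=2 -> V=14
t=8: input=2 -> V=0 FIRE
t=9: input=2 -> V=14
t=10: input=5 -> V=0 FIRE
t=11: input=3 -> V=0 FIRE
t=12: input=0 -> V=0
t=13: input=3 -> V=0 FIRE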